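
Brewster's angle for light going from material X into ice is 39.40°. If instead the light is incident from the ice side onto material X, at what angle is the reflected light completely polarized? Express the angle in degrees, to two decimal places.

Reversing the direction swaps n₁ and n₂, so tan θ_B' = 1/tan θ_B and θ_B' = 90° − θ_B.
Hence θ_B' = 90° − 39.40° = 50.60°.

θ_B' ≈ 50.60°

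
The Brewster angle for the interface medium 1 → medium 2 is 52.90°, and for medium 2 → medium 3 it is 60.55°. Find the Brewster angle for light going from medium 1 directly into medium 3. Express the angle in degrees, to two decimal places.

θ_B ≈ 66.88°

n₂/n₁ = tan 52.90° = 1.3222 and n₃/n₂ = tan 60.55° = 1.7711.
So n₃/n₁ = (n₂/n₁)(n₃/n₂) = 1.3222 × 1.7711 = 2.3418.
θ_B(1→3) = arctan(2.3418) = 66.88°.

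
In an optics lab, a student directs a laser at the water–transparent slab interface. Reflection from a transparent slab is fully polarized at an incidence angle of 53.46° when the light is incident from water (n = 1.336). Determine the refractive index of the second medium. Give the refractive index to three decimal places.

n ≈ 1.803

Brewster's law: tan θ_B = n₂/n₁ (light incident in water, refracted into a transparent slab).
n₂ = n₁ tan θ_B = 1.336 × tan 53.46° = 1.803.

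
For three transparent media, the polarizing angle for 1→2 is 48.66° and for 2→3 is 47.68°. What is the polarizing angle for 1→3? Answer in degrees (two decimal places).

θ_B ≈ 51.30°

tan θ_B(1→2) = n₂/n₁ = tan 48.66° = 1.1367.
tan θ_B(2→3) = n₃/n₂ = tan 47.68° = 1.0982.
So n₃/n₁ = (n₂/n₁)(n₃/n₂) = 1.1367 × 1.0982 = 1.2483.
θ_B(1→3) = arctan(1.2483) = 51.30°.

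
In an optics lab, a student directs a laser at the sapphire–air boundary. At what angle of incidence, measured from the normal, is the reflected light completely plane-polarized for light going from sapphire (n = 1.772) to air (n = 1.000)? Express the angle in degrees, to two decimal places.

tan θ_B = n₂/n₁ = 1.000/1.772 = 0.5643. Taking the arctangent, θ_B = 29.44°.

θ_B ≈ 29.44°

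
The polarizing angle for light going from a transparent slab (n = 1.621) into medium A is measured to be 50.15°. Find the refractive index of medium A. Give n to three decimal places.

At the polarizing angle, tan θ_B = n₂/n₁ with n₁ on the incident side (a transparent slab) and n₂ on the transmitted side (medium A).
n₂ = n₁ tan θ_B = 1.621 × tan 50.15° = 1.942.

n ≈ 1.942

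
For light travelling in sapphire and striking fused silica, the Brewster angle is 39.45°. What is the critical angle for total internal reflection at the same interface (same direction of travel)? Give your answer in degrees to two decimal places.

From Brewster, n₂/n₁ = tan θ_B = tan 39.45° = 0.8229.
Then sin θ_c = n₂/n₁ = 0.8229, so θ_c = arcsin 0.8229 = 55.37°.

θ_c ≈ 55.37°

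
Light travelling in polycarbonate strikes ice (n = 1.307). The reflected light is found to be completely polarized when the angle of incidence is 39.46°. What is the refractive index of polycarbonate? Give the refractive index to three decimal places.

n ≈ 1.588

Brewster's law: tan θ_B = n₂/n₁ (light incident in polycarbonate, refracted into ice).
n₁ = n₂ / tan θ_B = 1.307 / tan 39.46° = 1.588.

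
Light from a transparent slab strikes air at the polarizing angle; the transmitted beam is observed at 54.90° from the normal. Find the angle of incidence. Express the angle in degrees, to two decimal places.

Since the reflected and refracted rays are at right angles at the polarizing angle, θ_B + θ_t = 90°.
θ_B = 90° − 54.90° = 35.10°.

θ_B ≈ 35.10°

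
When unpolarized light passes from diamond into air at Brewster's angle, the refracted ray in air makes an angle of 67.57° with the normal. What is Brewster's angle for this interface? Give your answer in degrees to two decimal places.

θ_B ≈ 22.43°

Since the reflected and refracted rays are at right angles at the polarizing angle, θ_B + θ_t = 90°.
So θ_B = 90° − θ_t = 90° − 67.57° = 22.43°.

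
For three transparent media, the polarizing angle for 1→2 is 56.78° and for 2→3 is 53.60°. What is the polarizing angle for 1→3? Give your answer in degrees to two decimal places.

tan θ_B(1→2) = n₂/n₁ = tan 56.78° = 1.5270.
tan θ_B(2→3) = n₃/n₂ = tan 53.60° = 1.3564.
Multiplying, n₃/n₁ = 1.5270 × 1.3564 = 2.0712, and θ_B(1→3) = arctan 2.0712 = 64.23°.

θ_B ≈ 64.23°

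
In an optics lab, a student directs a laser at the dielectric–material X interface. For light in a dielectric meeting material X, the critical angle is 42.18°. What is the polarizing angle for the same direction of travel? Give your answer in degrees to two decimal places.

sin θ_c = n₂/n₁, so n₂/n₁ = sin 42.18° = 0.6715.
Brewster: tan θ_B = n₂/n₁ = 0.6715.
θ_B = arctan(0.6715) = 33.88°.

θ_B ≈ 33.88°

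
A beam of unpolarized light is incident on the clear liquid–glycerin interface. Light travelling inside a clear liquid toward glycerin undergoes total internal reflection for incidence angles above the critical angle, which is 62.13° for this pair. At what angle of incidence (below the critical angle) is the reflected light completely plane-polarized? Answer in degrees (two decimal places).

θ_B ≈ 41.48°

At the critical angle sin θ_c = n₂/n₁, giving n₂/n₁ = sin 62.13° = 0.8840.
Then tan θ_B = n₂/n₁ = 0.8840, so θ_B = arctan 0.8840 = 41.48°.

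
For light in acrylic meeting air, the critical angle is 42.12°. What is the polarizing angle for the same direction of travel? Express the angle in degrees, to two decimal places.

θ_B ≈ 33.85°

n₂/n₁ = sin θ_c = sin 42.12° = 0.6707.
tan θ_B equals the same ratio, so θ_B = arctan(0.6707) = 33.85°.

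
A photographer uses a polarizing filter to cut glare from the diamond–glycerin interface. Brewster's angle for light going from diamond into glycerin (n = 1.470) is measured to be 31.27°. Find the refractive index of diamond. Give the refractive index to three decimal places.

n ≈ 2.421

Full polarization of the reflected beam means tan θ_B = n₂/n₁, where n₁ is the incident medium (diamond).
n₁ = n₂ / tan θ_B = 1.470 / tan 31.27° = 2.421.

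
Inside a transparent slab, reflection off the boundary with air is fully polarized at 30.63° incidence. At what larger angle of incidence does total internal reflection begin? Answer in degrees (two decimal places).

n₂/n₁ = tan 30.63° = 0.5921; the critical angle satisfies sin θ_c = n₂/n₁.
θ_c = arcsin(0.5921) = 36.31°.

θ_c ≈ 36.31°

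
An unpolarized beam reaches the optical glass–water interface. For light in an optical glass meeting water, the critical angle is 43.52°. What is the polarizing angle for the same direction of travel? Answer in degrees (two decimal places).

At the critical angle sin θ_c = n₂/n₁, giving n₂/n₁ = sin 43.52° = 0.6886.
Then tan θ_B = n₂/n₁ = 0.6886, so θ_B = arctan 0.6886 = 34.55°.

θ_B ≈ 34.55°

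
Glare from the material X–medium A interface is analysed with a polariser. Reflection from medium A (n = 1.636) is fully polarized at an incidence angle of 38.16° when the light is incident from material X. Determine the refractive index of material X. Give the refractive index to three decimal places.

n ≈ 2.082

At Brewster's angle, tan θ_B = n₂/n₁ with n₁ on the incident side (material X) and n₂ on the transmitted side (medium A).
n₁ = n₂ / tan θ_B = 1.636 / tan 38.16° = 2.082.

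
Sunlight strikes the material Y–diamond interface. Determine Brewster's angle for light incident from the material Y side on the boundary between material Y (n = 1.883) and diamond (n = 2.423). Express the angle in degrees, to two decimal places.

The reflected p-component vanishes when tan θ_B = n₂/n₁.
Here n₂/n₁ = 2.423/1.883 = 1.2868, and Brewster's law gives tan θ_B = n₂/n₁.
So θ_B = arctan 1.2868 = 52.15°.

θ_B ≈ 52.15°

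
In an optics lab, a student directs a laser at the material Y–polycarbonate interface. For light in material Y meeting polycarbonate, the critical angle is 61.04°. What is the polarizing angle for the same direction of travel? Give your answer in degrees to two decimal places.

θ_B ≈ 41.18°

sin θ_c = n₂/n₁, so n₂/n₁ = sin 61.04° = 0.8750.
Brewster: tan θ_B = n₂/n₁ = 0.8750.
θ_B = arctan(0.8750) = 41.18°.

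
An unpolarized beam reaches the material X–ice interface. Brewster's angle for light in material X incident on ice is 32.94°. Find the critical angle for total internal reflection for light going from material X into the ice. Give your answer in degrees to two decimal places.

θ_c ≈ 40.38°

n₂/n₁ = tan 32.94° = 0.6479; the critical angle satisfies sin θ_c = n₂/n₁.
θ_c = arcsin(0.6479) = 40.38°.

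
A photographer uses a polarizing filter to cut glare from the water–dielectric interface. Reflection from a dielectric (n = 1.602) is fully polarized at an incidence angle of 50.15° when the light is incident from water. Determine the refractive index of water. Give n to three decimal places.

n ≈ 1.337

Brewster's law: tan θ_B = n₂/n₁ (light incident in water, refracted into a dielectric).
n₁ = n₂ / tan θ_B = 1.602 / tan 50.15° = 1.337.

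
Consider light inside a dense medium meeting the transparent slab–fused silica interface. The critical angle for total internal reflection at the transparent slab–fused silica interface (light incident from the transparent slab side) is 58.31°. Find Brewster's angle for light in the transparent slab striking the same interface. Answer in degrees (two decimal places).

n₂/n₁ = sin θ_c = sin 58.31° = 0.8509.
tan θ_B equals the same ratio, so θ_B = arctan(0.8509) = 40.39°.

θ_B ≈ 40.39°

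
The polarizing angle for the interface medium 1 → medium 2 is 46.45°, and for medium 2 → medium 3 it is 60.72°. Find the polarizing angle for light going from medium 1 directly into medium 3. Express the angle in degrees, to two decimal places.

θ_B ≈ 61.94°

tan θ_B(1→2) = n₂/n₁ = tan 46.45° = 1.0519.
tan θ_B(2→3) = n₃/n₂ = tan 60.72° = 1.7834.
So n₃/n₁ = (n₂/n₁)(n₃/n₂) = 1.0519 × 1.7834 = 1.8761.
θ_B(1→3) = arctan(1.8761) = 61.94°.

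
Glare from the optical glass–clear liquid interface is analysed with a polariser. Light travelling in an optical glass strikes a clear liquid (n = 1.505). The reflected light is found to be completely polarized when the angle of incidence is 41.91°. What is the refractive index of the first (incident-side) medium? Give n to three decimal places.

n ≈ 1.677

Brewster's law: tan θ_B = n₂/n₁ (light incident in an optical glass, refracted into a clear liquid).
n₁ = n₂ / tan θ_B = 1.505 / tan 41.91° = 1.677.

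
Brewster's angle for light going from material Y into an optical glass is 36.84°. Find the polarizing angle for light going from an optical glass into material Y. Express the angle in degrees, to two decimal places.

θ_B' ≈ 53.16°

Reversing the direction swaps n₁ and n₂, so tan θ_B' = 1/tan θ_B and θ_B' = 90° − θ_B.
Hence θ_B' = 90° − 36.84° = 53.16°.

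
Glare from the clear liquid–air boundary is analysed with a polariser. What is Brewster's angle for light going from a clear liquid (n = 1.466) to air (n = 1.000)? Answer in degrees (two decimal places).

Brewster's condition: tan θ_B = n₂/n₁ = 1.000/1.466 = 0.6821.
So θ_B = arctan 0.6821 = 34.30°.

θ_B ≈ 34.30°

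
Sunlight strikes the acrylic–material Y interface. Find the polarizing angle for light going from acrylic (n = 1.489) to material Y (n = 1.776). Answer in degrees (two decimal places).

θ_B ≈ 50.02°

At Brewster's angle the reflected and refracted rays are perpendicular, which with Snell's law gives tan θ_B = n₂/n₁.
Here n₂/n₁ = 1.776/1.489 = 1.1927, and Brewster's law gives tan θ_B = n₂/n₁. Taking the arctangent, θ_B = 50.02°.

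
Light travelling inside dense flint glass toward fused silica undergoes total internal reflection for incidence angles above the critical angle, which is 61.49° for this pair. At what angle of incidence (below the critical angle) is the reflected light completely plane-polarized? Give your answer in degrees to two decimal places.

θ_B ≈ 41.31°

sin θ_c = n₂/n₁, so n₂/n₁ = sin 61.49° = 0.8787.
Brewster: tan θ_B = n₂/n₁ = 0.8787.
θ_B = arctan(0.8787) = 41.31°.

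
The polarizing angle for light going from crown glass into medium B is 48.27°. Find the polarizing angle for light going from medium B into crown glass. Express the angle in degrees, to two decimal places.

θ_B' ≈ 41.73°

Reversing the direction swaps n₁ and n₂, so tan θ_B' = 1/tan θ_B and θ_B' = 90° − θ_B.
Hence θ_B' = 90° − 48.27° = 41.73°.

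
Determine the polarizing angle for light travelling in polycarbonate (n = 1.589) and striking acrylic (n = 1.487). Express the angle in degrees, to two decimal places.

Brewster's condition: tan θ_B = n₂/n₁ = 1.487/1.589 = 0.9358. Taking the arctangent, θ_B = 43.10°.

θ_B ≈ 43.10°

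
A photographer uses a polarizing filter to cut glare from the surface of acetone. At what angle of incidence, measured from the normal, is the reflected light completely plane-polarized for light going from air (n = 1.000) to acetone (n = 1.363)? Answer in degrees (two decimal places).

tan θ_B = n₂/n₁ = 1.363/1.000 = 1.3630. Taking the arctangent, θ_B = 53.73°.

θ_B ≈ 53.73°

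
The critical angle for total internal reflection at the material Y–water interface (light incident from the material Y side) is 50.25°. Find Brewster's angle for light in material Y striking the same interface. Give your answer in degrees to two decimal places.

sin θ_c = n₂/n₁, so n₂/n₁ = sin 50.25° = 0.7688.
Brewster: tan θ_B = n₂/n₁ = 0.7688.
θ_B = arctan(0.7688) = 37.55°.

θ_B ≈ 37.55°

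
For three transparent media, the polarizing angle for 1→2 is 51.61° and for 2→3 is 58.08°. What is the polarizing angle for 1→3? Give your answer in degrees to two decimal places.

θ_B ≈ 63.73°

Each Brewster angle gives a ratio: n₂/n₁ = tan 51.61° = 1.2621, n₃/n₂ = tan 58.08° = 1.6053.
So n₃/n₁ = (n₂/n₁)(n₃/n₂) = 1.2621 × 1.6053 = 2.0261.
θ_B(1→3) = arctan(2.0261) = 63.73°.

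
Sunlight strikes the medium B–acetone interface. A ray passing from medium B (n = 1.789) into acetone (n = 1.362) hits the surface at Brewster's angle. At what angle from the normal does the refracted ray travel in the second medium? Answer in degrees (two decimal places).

tan θ_B = n₂/n₁ = 1.362/1.789 = 0.7613, so θ_B = 37.28°.
At Brewster's angle the reflected and refracted rays are perpendicular, so θ_t = 90° − θ_B = 90° − 37.28° = 52.72°.

θ_t ≈ 52.72°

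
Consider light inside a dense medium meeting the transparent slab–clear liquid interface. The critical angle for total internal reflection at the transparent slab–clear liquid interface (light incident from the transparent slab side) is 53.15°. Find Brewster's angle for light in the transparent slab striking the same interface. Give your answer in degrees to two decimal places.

θ_B ≈ 38.67°

sin θ_c = n₂/n₁, so n₂/n₁ = sin 53.15° = 0.8002.
Brewster: tan θ_B = n₂/n₁ = 0.8002.
θ_B = arctan(0.8002) = 38.67°.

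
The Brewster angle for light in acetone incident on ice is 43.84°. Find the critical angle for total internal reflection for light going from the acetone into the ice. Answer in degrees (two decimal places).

θ_c ≈ 73.80°

n₂/n₁ = tan 43.84° = 0.9603; the critical angle satisfies sin θ_c = n₂/n₁.
θ_c = arcsin(0.9603) = 73.80°.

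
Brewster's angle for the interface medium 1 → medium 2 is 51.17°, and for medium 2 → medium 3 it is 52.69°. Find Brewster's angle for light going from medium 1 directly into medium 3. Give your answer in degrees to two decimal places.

Each Brewster angle gives a ratio: n₂/n₁ = tan 51.17° = 1.2424, n₃/n₂ = tan 52.69° = 1.3122.
So n₃/n₁ = (n₂/n₁)(n₃/n₂) = 1.2424 × 1.3122 = 1.6303.
θ_B(1→3) = arctan(1.6303) = 58.48°.

θ_B ≈ 58.48°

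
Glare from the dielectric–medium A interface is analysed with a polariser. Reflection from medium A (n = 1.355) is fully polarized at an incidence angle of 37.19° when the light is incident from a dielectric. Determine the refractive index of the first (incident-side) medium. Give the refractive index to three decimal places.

n ≈ 1.786

Full polarization of the reflected beam means tan θ_B = n₂/n₁, where n₁ is the incident medium (a dielectric).
n₁ = n₂ / tan θ_B = 1.355 / tan 37.19° = 1.786.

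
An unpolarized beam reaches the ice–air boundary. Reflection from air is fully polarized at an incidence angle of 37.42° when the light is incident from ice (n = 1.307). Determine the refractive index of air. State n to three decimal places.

n ≈ 1.000

At the polarizing angle, tan θ_B = n₂/n₁ with n₁ on the incident side (ice) and n₂ on the transmitted side (air).
n₂ = n₁ tan θ_B = 1.307 × tan 37.42° = 1.000.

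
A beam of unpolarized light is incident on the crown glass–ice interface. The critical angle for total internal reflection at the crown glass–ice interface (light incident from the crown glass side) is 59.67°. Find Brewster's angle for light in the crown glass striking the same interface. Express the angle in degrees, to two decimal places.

θ_B ≈ 40.80°

n₂/n₁ = sin θ_c = sin 59.67° = 0.8631.
tan θ_B equals the same ratio, so θ_B = arctan(0.8631) = 40.80°.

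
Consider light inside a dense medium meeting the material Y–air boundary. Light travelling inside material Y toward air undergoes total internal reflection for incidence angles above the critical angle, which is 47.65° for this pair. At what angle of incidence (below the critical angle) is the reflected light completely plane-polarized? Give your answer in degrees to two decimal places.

sin θ_c = n₂/n₁, so n₂/n₁ = sin 47.65° = 0.7390.
Brewster: tan θ_B = n₂/n₁ = 0.7390.
θ_B = arctan(0.7390) = 36.47°.

θ_B ≈ 36.47°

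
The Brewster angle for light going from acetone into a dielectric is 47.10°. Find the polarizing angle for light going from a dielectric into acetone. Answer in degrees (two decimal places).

θ_B' ≈ 42.90°

Reversing the direction swaps n₁ and n₂, so tan θ_B' = 1/tan θ_B and θ_B' = 90° − θ_B.
Hence θ_B' = 90° − 47.10° = 42.90°.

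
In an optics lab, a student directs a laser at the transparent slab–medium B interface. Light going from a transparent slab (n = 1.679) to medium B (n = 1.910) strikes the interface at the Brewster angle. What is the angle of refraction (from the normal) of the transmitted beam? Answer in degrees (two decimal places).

θ_t ≈ 41.32°

First find Brewster's angle: tan θ_B = 1.910/1.679 = 1.1376, giving θ_B = 48.68°.
The refracted ray is perpendicular to the reflected ray, so θ_t = 90° − θ_B = 41.32°.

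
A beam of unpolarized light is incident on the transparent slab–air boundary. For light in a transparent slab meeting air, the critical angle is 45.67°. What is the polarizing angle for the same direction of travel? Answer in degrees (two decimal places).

θ_B ≈ 35.58°

n₂/n₁ = sin θ_c = sin 45.67° = 0.7153.
tan θ_B equals the same ratio, so θ_B = arctan(0.7153) = 35.58°.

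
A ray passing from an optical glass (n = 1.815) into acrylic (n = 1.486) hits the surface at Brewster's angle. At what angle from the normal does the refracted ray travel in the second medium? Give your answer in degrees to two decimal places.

θ_t ≈ 50.69°

tan θ_B = n₂/n₁ = 1.486/1.815 = 0.8187, so θ_B = 39.31°.
Since θ_B + θ_t = 90° at Brewster incidence, θ_t = 90° − 39.31° = 50.69°.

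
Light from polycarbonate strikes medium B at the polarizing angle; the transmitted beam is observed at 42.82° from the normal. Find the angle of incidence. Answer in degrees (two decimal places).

Brewster's condition makes the reflected and refracted beams perpendicular: θ_B + θ_t = 90°.
So θ_B = 90° − θ_t = 90° − 42.82° = 47.18°.

θ_B ≈ 47.18°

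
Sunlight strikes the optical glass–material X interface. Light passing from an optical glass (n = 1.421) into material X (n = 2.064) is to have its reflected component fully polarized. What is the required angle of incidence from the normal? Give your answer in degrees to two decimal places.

tan θ_B = n₂/n₁ = 2.064/1.421 = 1.4525.
θ_B = arctan(1.4525) = 55.45°.

θ_B ≈ 55.45°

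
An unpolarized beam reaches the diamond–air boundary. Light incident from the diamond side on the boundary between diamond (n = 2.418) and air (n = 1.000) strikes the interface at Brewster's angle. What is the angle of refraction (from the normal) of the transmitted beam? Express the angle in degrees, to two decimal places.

First find Brewster's angle: tan θ_B = 1.000/2.418 = 0.4136, giving θ_B = 22.47°.
Since θ_B + θ_t = 90° at Brewster incidence, θ_t = 90° − 22.47° = 67.53°.

θ_t ≈ 67.53°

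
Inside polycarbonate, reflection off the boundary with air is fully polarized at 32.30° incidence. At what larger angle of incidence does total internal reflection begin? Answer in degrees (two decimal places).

θ_c ≈ 39.21°

From Brewster, n₂/n₁ = tan θ_B = tan 32.30° = 0.6322.
Then sin θ_c = n₂/n₁ = 0.6322, so θ_c = arcsin 0.6322 = 39.21°.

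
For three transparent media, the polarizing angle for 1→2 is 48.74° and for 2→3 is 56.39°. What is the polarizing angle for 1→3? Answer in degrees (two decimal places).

n₂/n₁ = tan 48.74° = 1.1399 and n₃/n₂ = tan 56.39° = 1.5046.
So n₃/n₁ = (n₂/n₁)(n₃/n₂) = 1.1399 × 1.5046 = 1.7150.
θ_B(1→3) = arctan(1.7150) = 59.75°.

θ_B ≈ 59.75°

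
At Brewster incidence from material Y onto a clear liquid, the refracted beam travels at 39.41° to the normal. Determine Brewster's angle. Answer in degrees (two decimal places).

Since the reflected and refracted rays are at right angles at the polarizing angle, θ_B + θ_t = 90°.
θ_B = 90° − 39.41° = 50.59°.

θ_B ≈ 50.59°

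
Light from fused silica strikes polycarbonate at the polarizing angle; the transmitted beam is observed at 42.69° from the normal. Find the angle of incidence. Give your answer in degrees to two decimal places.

At Brewster's angle the reflected and refracted rays are perpendicular, so θ_B + θ_t = 90°.
So θ_B = 90° − θ_t = 90° − 42.69° = 47.31°.

θ_B ≈ 47.31°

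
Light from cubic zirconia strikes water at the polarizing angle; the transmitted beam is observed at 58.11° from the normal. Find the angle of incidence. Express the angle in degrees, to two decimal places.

Since the reflected and refracted rays are at right angles at the polarizing angle, θ_B + θ_t = 90°.
So θ_B = 90° − θ_t = 90° − 58.11° = 31.89°.

θ_B ≈ 31.89°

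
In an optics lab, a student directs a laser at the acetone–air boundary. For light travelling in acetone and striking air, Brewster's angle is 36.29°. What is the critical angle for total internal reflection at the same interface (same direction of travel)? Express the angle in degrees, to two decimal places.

θ_c ≈ 47.25°

n₂/n₁ = tan 36.29° = 0.7343; the critical angle satisfies sin θ_c = n₂/n₁.
θ_c = arcsin(0.7343) = 47.25°.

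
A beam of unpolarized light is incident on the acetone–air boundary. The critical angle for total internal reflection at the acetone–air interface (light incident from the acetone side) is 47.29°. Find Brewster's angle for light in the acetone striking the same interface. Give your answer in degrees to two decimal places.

sin θ_c = n₂/n₁, so n₂/n₁ = sin 47.29° = 0.7348.
Brewster: tan θ_B = n₂/n₁ = 0.7348.
θ_B = arctan(0.7348) = 36.31°.

θ_B ≈ 36.31°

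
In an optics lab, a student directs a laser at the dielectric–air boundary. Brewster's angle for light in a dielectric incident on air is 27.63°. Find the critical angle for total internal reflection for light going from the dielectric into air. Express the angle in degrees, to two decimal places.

θ_c ≈ 31.56°

n₂/n₁ = tan 27.63° = 0.5235; the critical angle satisfies sin θ_c = n₂/n₁.
θ_c = arcsin(0.5235) = 31.56°.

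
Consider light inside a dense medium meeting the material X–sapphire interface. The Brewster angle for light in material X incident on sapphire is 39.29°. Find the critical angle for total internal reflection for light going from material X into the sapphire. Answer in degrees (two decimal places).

θ_c ≈ 54.90°

n₂/n₁ = tan 39.29° = 0.8182; the critical angle satisfies sin θ_c = n₂/n₁.
θ_c = arcsin(0.8182) = 54.90°.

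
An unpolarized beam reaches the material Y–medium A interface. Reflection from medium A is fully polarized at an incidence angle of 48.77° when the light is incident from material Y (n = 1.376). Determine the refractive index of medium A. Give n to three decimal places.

n ≈ 1.570

Full polarization of the reflected beam means tan θ_B = n₂/n₁, where n₁ is the incident medium (material Y).
n₂ = n₁ tan θ_B = 1.376 × tan 48.77° = 1.570.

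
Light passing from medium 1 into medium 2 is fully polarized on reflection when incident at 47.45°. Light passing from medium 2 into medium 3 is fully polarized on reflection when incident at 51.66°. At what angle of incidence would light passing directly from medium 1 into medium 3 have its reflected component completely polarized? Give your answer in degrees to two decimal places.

tan θ_B(1→2) = n₂/n₁ = tan 47.45° = 1.0894.
tan θ_B(2→3) = n₃/n₂ = tan 51.66° = 1.2644.
Multiplying, n₃/n₁ = 1.0894 × 1.2644 = 1.3774, and θ_B(1→3) = arctan 1.3774 = 54.02°.

θ_B ≈ 54.02°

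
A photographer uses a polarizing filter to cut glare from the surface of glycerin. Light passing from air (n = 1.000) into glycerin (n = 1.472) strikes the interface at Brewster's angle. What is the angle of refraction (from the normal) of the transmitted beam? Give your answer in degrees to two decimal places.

θ_t ≈ 34.19°

tan θ_B = n₂/n₁ = 1.472/1.000 = 1.4720, so θ_B = 55.81°.
At Brewster's angle the reflected and refracted rays are perpendicular, so θ_t = 90° − θ_B = 90° − 55.81° = 34.19°.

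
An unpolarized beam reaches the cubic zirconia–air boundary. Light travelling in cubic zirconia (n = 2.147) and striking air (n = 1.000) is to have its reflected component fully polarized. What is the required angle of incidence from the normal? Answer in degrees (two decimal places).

Here n₂/n₁ = 1.000/2.147 = 0.4658, and Brewster's law gives tan θ_B = n₂/n₁. Taking the arctangent, θ_B = 24.97°.

θ_B ≈ 24.97°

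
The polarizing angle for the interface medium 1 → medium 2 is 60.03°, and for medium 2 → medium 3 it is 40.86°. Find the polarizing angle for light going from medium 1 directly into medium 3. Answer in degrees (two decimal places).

Each Brewster angle gives a ratio: n₂/n₁ = tan 60.03° = 1.7341, n₃/n₂ = tan 40.86° = 0.8650.
So n₃/n₁ = (n₂/n₁)(n₃/n₂) = 1.7341 × 0.8650 = 1.5000.
θ_B(1→3) = arctan(1.5000) = 56.31°.

θ_B ≈ 56.31°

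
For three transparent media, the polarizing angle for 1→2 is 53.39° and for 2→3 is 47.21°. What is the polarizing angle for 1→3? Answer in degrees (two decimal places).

θ_B ≈ 55.48°

tan θ_B(1→2) = n₂/n₁ = tan 53.39° = 1.3460.
tan θ_B(2→3) = n₃/n₂ = tan 47.21° = 1.0803.
So n₃/n₁ = (n₂/n₁)(n₃/n₂) = 1.3460 × 1.0803 = 1.4541.
θ_B(1→3) = arctan(1.4541) = 55.48°.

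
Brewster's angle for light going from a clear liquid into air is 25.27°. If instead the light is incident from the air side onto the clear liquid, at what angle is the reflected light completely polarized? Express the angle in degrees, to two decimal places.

θ_B' ≈ 64.73°

The two Brewster angles are complementary: θ_B' = 90° − θ_B = 90° − 25.27° = 64.73°.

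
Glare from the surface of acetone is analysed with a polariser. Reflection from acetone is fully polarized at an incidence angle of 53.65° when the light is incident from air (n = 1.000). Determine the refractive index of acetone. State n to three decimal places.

Brewster's law: tan θ_B = n₂/n₁ (light incident in air, refracted into acetone).
n₂ = n₁ tan θ_B = 1.000 × tan 53.65° = 1.359.

n ≈ 1.359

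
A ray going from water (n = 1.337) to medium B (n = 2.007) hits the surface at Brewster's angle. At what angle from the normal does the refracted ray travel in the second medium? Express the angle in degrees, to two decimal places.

θ_t ≈ 33.67°

First find Brewster's angle: tan θ_B = 2.007/1.337 = 1.5011, giving θ_B = 56.33°.
At Brewster's angle the reflected and refracted rays are perpendicular, so θ_t = 90° − θ_B = 90° − 56.33° = 33.67°.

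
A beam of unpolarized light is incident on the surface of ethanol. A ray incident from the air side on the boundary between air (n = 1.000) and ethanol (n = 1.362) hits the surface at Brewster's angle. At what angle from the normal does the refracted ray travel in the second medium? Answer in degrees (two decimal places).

First find Brewster's angle: tan θ_B = 1.362/1.000 = 1.3620, giving θ_B = 53.71°.
The refracted ray is perpendicular to the reflected ray, so θ_t = 90° − θ_B = 36.29°.

θ_t ≈ 36.29°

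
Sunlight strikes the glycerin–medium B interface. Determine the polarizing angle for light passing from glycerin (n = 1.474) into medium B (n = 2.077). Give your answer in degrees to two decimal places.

Brewster's condition: tan θ_B = n₂/n₁ = 2.077/1.474 = 1.4091.
θ_B = arctan(1.4091) = 54.64°.

θ_B ≈ 54.64°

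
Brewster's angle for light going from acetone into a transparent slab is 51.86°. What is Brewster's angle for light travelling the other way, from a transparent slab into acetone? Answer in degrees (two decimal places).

θ_B' ≈ 38.14°

The two Brewster angles are complementary: θ_B' = 90° − θ_B = 90° − 51.86° = 38.14°.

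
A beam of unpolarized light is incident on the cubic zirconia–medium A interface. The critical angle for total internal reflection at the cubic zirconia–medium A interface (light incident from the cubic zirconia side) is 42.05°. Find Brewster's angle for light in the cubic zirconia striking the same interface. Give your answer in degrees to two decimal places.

At the critical angle sin θ_c = n₂/n₁, giving n₂/n₁ = sin 42.05° = 0.6698.
Then tan θ_B = n₂/n₁ = 0.6698, so θ_B = arctan 0.6698 = 33.81°.

θ_B ≈ 33.81°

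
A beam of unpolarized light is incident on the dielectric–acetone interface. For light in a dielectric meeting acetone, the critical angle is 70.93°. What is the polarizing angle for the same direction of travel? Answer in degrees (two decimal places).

θ_B ≈ 43.38°

n₂/n₁ = sin θ_c = sin 70.93° = 0.9451.
tan θ_B equals the same ratio, so θ_B = arctan(0.9451) = 43.38°.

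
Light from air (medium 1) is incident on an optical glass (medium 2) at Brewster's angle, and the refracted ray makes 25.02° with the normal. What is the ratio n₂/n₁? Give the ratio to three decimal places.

θ_B + θ_t = 90°, so θ_B = 90° − 25.02° = 64.98°.
Then n₂/n₁ = tan θ_B = tan 64.98° = 2.143.

n₂/n₁ ≈ 2.143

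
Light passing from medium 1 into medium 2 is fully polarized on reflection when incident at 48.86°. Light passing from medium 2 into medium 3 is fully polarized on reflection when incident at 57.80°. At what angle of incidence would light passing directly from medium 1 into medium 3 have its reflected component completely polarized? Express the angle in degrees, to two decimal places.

tan θ_B(1→2) = n₂/n₁ = tan 48.86° = 1.1447.
tan θ_B(2→3) = n₃/n₂ = tan 57.80° = 1.5880.
n₃/n₁ = 1.8178. Then tan θ_B(1→3) = n₃/n₁, so θ_B(1→3) = arctan(1.8178) = 61.18°.

θ_B ≈ 61.18°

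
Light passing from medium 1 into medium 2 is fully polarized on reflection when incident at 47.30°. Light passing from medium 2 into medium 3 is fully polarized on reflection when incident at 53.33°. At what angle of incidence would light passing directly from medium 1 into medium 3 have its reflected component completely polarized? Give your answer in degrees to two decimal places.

Each Brewster angle gives a ratio: n₂/n₁ = tan 47.30° = 1.0837, n₃/n₂ = tan 53.33° = 1.3431.
n₃/n₁ = 1.4555. Then tan θ_B(1→3) = n₃/n₁, so θ_B(1→3) = arctan(1.4555) = 55.51°.

θ_B ≈ 55.51°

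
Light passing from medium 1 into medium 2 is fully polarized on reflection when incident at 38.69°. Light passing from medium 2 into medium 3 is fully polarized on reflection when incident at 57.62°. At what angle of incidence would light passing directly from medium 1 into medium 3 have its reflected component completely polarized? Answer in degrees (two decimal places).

n₂/n₁ = tan 38.69° = 0.8009 and n₃/n₂ = tan 57.62° = 1.5770.
So n₃/n₁ = (n₂/n₁)(n₃/n₂) = 0.8009 × 1.5770 = 1.2629.
θ_B(1→3) = arctan(1.2629) = 51.63°.

θ_B ≈ 51.63°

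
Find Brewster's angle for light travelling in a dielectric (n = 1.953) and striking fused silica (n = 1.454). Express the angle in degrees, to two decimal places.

At Brewster's angle the reflected and refracted rays are perpendicular, which with Snell's law gives tan θ_B = n₂/n₁.
Brewster's condition: tan θ_B = n₂/n₁ = 1.454/1.953 = 0.7445.
So θ_B = arctan 0.7445 = 36.67°.

θ_B ≈ 36.67°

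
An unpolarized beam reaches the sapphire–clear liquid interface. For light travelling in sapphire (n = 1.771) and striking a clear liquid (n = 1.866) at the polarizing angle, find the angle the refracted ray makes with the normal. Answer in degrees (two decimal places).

θ_t ≈ 43.50°

tan θ_B = n₂/n₁ = 1.866/1.771 = 1.0536, so θ_B = 46.50°.
Since θ_B + θ_t = 90° at Brewster incidence, θ_t = 90° − 46.50° = 43.50°.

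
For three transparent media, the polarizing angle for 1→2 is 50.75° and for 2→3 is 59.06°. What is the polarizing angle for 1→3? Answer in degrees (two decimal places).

n₂/n₁ = tan 50.75° = 1.2239 and n₃/n₂ = tan 59.06° = 1.6682.
So n₃/n₁ = (n₂/n₁)(n₃/n₂) = 1.2239 × 1.6682 = 2.0418.
θ_B(1→3) = arctan(2.0418) = 63.91°.

θ_B ≈ 63.91°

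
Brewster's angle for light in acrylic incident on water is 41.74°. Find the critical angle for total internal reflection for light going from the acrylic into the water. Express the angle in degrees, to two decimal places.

θ_c ≈ 63.15°

From Brewster, n₂/n₁ = tan θ_B = tan 41.74° = 0.8922.
Then sin θ_c = n₂/n₁ = 0.8922, so θ_c = arcsin 0.8922 = 63.15°.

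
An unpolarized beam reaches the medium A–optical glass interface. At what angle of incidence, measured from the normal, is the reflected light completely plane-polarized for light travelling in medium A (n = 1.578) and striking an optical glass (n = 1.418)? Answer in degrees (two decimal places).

tan θ_B = n₂/n₁ = 1.418/1.578 = 0.8986.
θ_B = arctan(0.8986) = 41.94°.

θ_B ≈ 41.94°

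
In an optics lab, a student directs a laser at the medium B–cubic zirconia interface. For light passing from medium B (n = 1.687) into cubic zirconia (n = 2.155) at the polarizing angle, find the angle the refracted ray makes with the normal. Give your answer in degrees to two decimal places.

θ_t ≈ 38.05°

θ_B = arctan(n₂/n₁) = arctan(2.155/1.687) = 51.95°.
At Brewster's angle the reflected and refracted rays are perpendicular, so θ_t = 90° − θ_B = 90° − 51.95° = 38.05°.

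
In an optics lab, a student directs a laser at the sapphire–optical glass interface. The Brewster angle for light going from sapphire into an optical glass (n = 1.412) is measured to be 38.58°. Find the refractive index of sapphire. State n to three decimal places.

At the Brewster angle, tan θ_B = n₂/n₁ with n₁ on the incident side (sapphire) and n₂ on the transmitted side (an optical glass).
n₁ = n₂ / tan θ_B = 1.412 / tan 38.58° = 1.770.

n ≈ 1.770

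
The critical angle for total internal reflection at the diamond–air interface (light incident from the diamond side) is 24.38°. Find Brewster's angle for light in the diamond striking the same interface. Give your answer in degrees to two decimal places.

θ_B ≈ 22.43°

At the critical angle sin θ_c = n₂/n₁, giving n₂/n₁ = sin 24.38° = 0.4128.
Then tan θ_B = n₂/n₁ = 0.4128, so θ_B = arctan 0.4128 = 22.43°.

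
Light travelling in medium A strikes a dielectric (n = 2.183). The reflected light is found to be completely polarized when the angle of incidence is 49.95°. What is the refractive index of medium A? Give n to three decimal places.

At Brewster's angle, tan θ_B = n₂/n₁ with n₁ on the incident side (medium A) and n₂ on the transmitted side (a dielectric).
n₁ = n₂ / tan θ_B = 2.183 / tan 49.95° = 1.835.

n ≈ 1.835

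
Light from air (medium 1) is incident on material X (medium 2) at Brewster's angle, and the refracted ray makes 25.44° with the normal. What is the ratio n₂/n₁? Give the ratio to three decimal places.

n₂/n₁ ≈ 2.102

θ_B + θ_t = 90°, so θ_B = 90° − 25.44° = 64.56°.
Then n₂/n₁ = tan θ_B = tan 64.56° = 2.102.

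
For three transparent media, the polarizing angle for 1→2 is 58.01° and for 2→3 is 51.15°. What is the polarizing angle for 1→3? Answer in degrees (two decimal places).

Each Brewster angle gives a ratio: n₂/n₁ = tan 58.01° = 1.6010, n₃/n₂ = tan 51.15° = 1.2415.
So n₃/n₁ = (n₂/n₁)(n₃/n₂) = 1.6010 × 1.2415 = 1.9876.
θ_B(1→3) = arctan(1.9876) = 63.29°.

θ_B ≈ 63.29°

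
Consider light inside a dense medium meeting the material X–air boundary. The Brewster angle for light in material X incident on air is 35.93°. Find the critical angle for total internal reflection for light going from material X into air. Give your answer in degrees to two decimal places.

From Brewster, n₂/n₁ = tan θ_B = tan 35.93° = 0.7247.
Then sin θ_c = n₂/n₁ = 0.7247, so θ_c = arcsin 0.7247 = 46.44°.

θ_c ≈ 46.44°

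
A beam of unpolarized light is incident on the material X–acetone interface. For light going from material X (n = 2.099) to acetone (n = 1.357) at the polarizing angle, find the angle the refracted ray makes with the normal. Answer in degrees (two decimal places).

θ_B = arctan(n₂/n₁) = arctan(1.357/2.099) = 32.88°.
At Brewster's angle the reflected and refracted rays are perpendicular, so θ_t = 90° − θ_B = 90° − 32.88° = 57.12°.

θ_t ≈ 57.12°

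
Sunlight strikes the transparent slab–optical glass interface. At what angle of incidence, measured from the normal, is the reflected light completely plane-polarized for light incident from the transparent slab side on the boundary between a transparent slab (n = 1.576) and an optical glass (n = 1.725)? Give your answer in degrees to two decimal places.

θ_B ≈ 47.58°

tan θ_B = n₂/n₁ = 1.725/1.576 = 1.0945.
So θ_B = arctan 1.0945 = 47.58°.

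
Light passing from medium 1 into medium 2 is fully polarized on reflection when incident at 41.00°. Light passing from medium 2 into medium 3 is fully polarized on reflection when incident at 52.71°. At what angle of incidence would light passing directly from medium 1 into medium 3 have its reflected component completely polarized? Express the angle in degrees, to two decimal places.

θ_B ≈ 48.78°

tan θ_B(1→2) = n₂/n₁ = tan 41.00° = 0.8693.
tan θ_B(2→3) = n₃/n₂ = tan 52.71° = 1.3132.
Multiplying, n₃/n₁ = 0.8693 × 1.3132 = 1.1415, and θ_B(1→3) = arctan 1.1415 = 48.78°.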